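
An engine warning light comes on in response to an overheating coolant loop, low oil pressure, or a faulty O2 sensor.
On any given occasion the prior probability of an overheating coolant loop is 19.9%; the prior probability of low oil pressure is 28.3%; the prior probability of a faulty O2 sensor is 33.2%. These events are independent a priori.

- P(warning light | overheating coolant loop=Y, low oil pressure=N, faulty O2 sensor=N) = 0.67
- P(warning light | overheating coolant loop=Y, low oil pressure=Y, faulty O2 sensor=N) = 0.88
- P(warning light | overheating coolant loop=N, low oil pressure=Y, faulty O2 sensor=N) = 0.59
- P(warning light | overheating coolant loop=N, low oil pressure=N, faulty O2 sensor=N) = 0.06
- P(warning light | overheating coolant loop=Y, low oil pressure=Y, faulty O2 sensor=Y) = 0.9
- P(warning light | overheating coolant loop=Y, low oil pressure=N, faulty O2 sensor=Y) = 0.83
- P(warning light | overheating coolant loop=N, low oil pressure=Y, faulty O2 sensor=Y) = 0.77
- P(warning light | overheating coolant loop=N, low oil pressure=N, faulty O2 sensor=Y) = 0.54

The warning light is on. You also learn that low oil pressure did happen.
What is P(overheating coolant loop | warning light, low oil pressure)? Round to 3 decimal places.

P(overheating coolant loop | warning light, low oil pressure) ≈ 0.253

Sum P(warning light|·) weighted by the priors over the 4 (overheating coolant loop, faulty O2 sensor) configurations:
  P(warning light | low oil pressure) = 0.59·0.801·0.668 + 0.77·0.801·0.332 + 0.88·0.199·0.668 + 0.9·0.199·0.332
        = 0.315690 + 0.204768 + 0.116980 + 0.059461 = 0.696899
Keeping only the overheating coolant loop-present terms gives 0.176441, so
  P(overheating coolant loop | warning light, low oil pressure) = 0.176441 / 0.696899 ≈ 0.253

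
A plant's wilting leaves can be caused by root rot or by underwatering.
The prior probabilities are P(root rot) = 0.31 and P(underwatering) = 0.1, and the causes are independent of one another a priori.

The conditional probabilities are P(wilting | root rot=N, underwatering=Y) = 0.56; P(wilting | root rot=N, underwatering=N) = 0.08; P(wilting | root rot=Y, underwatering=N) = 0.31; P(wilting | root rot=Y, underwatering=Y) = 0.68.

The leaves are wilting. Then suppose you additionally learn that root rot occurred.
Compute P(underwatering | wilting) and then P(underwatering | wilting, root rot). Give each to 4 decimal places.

Sum P(wilting|·) weighted by the priors over the 4 (root rot, underwatering) configurations:
  P(wilting) = 0.08*0.69*0.9 + 0.56*0.69*0.1 + 0.31*0.31*0.9 + 0.68*0.31*0.1
        = 0.049680 + 0.038640 + 0.086490 + 0.021080 = 0.195890
The terms with underwatering present sum to 0.059720, so
  P(underwatering | wilting) = 0.059720 / 0.195890 ≈ 0.3049

Now also conditioning on root rot=true:
P(wilting | root rot) = 0.31×0.9 + 0.68×0.1 = 0.279000 + 0.068000 = 0.347000
Restricting to configurations with underwatering present: 0.68×0.1 = 0.068000.
P(underwatering | wilting, root rot) = 0.068000 / 0.347000 ≈ 0.1960

P(underwatering | wilting) ≈ 0.3049; P(underwatering | wilting, root rot) ≈ 0.1960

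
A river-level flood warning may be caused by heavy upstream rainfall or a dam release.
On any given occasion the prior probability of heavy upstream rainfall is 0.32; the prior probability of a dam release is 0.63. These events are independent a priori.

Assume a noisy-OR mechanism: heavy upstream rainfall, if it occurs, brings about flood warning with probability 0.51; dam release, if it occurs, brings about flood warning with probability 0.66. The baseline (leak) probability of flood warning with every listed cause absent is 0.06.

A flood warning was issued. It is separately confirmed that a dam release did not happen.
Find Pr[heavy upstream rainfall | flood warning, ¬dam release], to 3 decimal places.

Under noisy-OR, P(flood warning | causes) = 1 − (1−0.06)·∏(1−qᵢ) over the active causes.
By total probability over both values of heavy upstream rainfall:
  P(flood warning | ¬dam release) = 0.06·0.68 + 0.5394·0.32
        = 0.040800 + 0.172608 = 0.213408
Keeping only the heavy upstream rainfall-present terms gives 0.172608, so
  P(heavy upstream rainfall | flood warning, ¬dam release) = 0.172608 / 0.213408 ≈ 0.809

Pr[heavy upstream rainfall | flood warning, ¬dam release] ≈ 0.809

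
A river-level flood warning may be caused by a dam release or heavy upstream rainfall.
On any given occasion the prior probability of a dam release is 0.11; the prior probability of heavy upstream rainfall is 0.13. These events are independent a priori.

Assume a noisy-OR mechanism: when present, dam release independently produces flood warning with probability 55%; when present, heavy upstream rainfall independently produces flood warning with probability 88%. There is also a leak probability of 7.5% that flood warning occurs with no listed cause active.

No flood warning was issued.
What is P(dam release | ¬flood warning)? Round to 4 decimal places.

P(dam release | ¬flood warning) ≈ 0.0527

Under noisy-OR, P(flood warning | causes) = 1 − (1−0.075)·∏(1−qᵢ) over the active causes.
P(¬flood warning) = 0.925×0.89×0.87 + 0.111×0.89×0.13 + 0.41625×0.11×0.87 + 0.04995×0.11×0.13 = 0.716228 + 0.012843 + 0.039835 + 0.000714 = 0.769620
The dam release-present share is 0.039835 + 0.000714 = 0.040549.
So P(dam release | ¬flood warning) = 0.040549/0.769620 ≈ 0.0527.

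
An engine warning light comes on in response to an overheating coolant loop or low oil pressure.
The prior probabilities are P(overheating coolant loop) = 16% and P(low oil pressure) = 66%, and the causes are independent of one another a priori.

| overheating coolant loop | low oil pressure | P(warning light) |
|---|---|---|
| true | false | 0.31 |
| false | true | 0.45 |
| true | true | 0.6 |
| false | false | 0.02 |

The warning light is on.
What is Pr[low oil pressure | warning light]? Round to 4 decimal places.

For the numerator, keep only low oil pressure=true terms: 0.249480 + 0.063360 = 0.312840
The normalizing constant is 0.02×0.84×0.34 + 0.45×0.84×0.66 + 0.31×0.16×0.34 + 0.6×0.16×0.66 = 0.335416
Posterior = 0.312840 / 0.335416 ≈ 0.9327

Pr[low oil pressure | warning light] ≈ 0.9327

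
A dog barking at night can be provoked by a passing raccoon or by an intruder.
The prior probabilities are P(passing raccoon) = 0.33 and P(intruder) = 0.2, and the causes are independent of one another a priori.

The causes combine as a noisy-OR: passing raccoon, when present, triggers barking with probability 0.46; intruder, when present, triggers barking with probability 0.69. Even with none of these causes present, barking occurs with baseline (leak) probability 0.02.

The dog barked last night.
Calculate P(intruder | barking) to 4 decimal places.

P(intruder | barking) ≈ 0.5237

Under noisy-OR, P(barking | causes) = 1 − (1−0.02)·∏(1−qᵢ) over the active causes.
For the numerator, keep only intruder=true terms: 0.093291 + 0.055173 = 0.148464
Normalizer over all consistent configurations: 0.02×0.67×0.8 + 0.6962×0.67×0.2 + 0.4708×0.33×0.8 + 0.835948×0.33×0.2 = 0.283475
P(intruder | barking) = 0.148464/0.283475 ≈ 0.5237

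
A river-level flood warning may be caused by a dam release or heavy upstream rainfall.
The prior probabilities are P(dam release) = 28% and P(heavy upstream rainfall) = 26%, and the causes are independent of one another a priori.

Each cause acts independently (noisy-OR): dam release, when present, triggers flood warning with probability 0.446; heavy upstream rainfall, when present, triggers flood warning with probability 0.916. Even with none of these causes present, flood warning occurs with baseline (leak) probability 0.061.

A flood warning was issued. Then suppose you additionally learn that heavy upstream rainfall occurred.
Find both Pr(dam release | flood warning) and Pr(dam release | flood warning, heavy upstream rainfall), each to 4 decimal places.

Under noisy-OR, P(flood warning | causes) = 1 − (1−0.061)·∏(1−qᵢ) over the active causes.
Enumerate the 4 (dam release, heavy upstream rainfall) configurations and weight by the priors:
  P(flood warning) = 0.061×0.72×0.74 + 0.921124×0.72×0.26 + 0.479794×0.28×0.74 + 0.956303×0.28×0.26
        = 0.032501 + 0.172434 + 0.099413 + 0.069619 = 0.373967
The terms with dam release present sum to 0.169032, so
  P(dam release | flood warning) = 0.169032 / 0.373967 ≈ 0.4520

Now also conditioning on heavy upstream rainfall=true:
Weight on dam release=true, given the evidence: 0.956303*0.28 = 0.267765
Normalizer over all consistent configurations: 0.921124*0.72 + 0.956303*0.28 = 0.930974
P(dam release | flood warning, heavy upstream rainfall) = 0.267765/0.930974 ≈ 0.2876
The drop from 0.4520 to 0.2876 is the explaining-away (discounting) effect.

Pr(dam release | flood warning) ≈ 0.4520; Pr(dam release | flood warning, heavy upstream rainfall) ≈ 0.2876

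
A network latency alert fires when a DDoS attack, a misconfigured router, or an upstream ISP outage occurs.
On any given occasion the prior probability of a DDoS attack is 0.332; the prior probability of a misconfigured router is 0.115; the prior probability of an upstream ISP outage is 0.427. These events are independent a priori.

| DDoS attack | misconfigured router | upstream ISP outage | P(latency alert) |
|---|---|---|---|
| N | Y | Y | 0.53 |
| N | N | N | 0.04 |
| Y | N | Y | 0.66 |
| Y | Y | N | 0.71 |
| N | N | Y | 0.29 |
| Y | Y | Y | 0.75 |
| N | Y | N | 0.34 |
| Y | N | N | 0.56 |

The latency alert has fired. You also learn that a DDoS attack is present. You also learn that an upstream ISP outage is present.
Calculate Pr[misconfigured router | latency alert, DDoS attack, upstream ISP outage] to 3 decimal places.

Pr[misconfigured router | latency alert, DDoS attack, upstream ISP outage] ≈ 0.129

P(latency alert | DDoS attack, upstream ISP outage) = 0.66·0.885 + 0.75·0.115 = 0.584100 + 0.086250 = 0.670350
The misconfigured router-present share is 0.75·0.115 = 0.086250.
P(misconfigured router | latency alert, DDoS attack, upstream ISP outage) = 0.086250 / 0.670350 ≈ 0.129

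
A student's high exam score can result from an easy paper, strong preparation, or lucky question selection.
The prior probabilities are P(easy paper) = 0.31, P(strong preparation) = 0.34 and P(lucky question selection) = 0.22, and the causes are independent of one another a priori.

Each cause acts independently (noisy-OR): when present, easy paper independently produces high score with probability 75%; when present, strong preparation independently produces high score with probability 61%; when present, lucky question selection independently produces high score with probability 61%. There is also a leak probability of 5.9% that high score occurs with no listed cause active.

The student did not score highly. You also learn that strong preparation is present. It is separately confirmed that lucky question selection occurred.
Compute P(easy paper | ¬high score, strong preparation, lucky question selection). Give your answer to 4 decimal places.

Under noisy-OR, P(high score | causes) = 1 − (1−0.059)·∏(1−qᵢ) over the active causes.
P(¬high score | strong preparation, lucky question selection) = 0.143126*0.69 + 0.035782*0.31 = 0.098757 + 0.011092 = 0.109849
Of this, 0.011092 comes from 0.035782*0.31 (the easy paper=true cases).
P(easy paper | ¬high score, strong preparation, lucky question selection) = 0.011092 / 0.109849 ≈ 0.1010

P(easy paper | ¬high score, strong preparation, lucky question selection) ≈ 0.1010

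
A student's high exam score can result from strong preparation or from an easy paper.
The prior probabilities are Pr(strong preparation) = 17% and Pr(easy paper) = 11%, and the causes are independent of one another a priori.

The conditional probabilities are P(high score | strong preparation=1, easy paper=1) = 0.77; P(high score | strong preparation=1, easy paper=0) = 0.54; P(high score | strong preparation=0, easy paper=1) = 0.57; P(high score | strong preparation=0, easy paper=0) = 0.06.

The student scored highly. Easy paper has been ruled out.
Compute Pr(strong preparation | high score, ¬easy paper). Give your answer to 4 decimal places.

Pr(strong preparation | high score, ¬easy paper) ≈ 0.6483

Numerator (weight on configurations with strong preparation): 0.54×0.17 = 0.091800
Normalizer over all consistent configurations: 0.06×0.83 + 0.54×0.17 = 0.141600
P(strong preparation | high score, ¬easy paper) = 0.091800/0.141600 ≈ 0.6483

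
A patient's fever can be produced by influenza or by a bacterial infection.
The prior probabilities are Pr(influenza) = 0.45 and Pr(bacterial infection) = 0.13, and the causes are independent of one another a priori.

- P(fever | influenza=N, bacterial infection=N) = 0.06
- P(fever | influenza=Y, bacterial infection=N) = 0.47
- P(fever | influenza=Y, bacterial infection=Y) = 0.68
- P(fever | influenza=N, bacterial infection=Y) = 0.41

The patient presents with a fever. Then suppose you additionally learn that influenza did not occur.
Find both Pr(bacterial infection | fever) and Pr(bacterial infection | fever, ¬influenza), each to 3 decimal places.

By total probability over the 4 (influenza, bacterial infection) configurations:
  P(fever) = 0.06·0.55·0.87 + 0.41·0.55·0.13 + 0.47·0.45·0.87 + 0.68·0.45·0.13
        = 0.028710 + 0.029315 + 0.184005 + 0.039780 = 0.281810
Keeping only the bacterial infection-present terms gives 0.069095, so
  P(bacterial infection | fever) = 0.069095 / 0.281810 ≈ 0.245

Now condition on the additional information:
P(fever | ¬influenza) = 0.06*0.87 + 0.41*0.13 = 0.052200 + 0.053300 = 0.105500
Of this, 0.053300 comes from 0.41*0.13 (the bacterial infection=true cases).
P(bacterial infection | fever, ¬influenza) = 0.053300 / 0.105500 ≈ 0.505
Ruling out influenza raises the posterior on bacterial infection — the flip side of explaining away.

Pr(bacterial infection | fever) ≈ 0.245; Pr(bacterial infection | fever, ¬influenza) ≈ 0.505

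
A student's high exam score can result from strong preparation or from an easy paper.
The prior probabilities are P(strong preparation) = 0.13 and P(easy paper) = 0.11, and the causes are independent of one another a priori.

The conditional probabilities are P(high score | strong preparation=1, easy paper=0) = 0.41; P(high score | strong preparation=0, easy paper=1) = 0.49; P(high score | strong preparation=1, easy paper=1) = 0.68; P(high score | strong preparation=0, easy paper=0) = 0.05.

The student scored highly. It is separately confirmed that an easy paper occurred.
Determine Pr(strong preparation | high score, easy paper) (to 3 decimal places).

P(high score | easy paper) = 0.49×0.87 + 0.68×0.13 = 0.426300 + 0.088400 = 0.514700
Restricting to configurations with strong preparation present: 0.68×0.13 = 0.088400.
P(strong preparation | high score, easy paper) = 0.088400 / 0.514700 ≈ 0.172

Pr(strong preparation | high score, easy paper) ≈ 0.172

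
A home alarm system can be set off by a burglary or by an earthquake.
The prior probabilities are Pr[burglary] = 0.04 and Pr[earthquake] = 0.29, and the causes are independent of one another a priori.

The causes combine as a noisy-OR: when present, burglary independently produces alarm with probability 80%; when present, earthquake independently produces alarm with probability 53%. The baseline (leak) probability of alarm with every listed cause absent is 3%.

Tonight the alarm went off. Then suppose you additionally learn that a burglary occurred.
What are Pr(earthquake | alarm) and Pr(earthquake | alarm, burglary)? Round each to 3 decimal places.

Pr(earthquake | alarm) ≈ 0.789; Pr(earthquake | alarm, burglary) ≈ 0.315

Under noisy-OR, P(alarm | causes) = 1 − (1−0.03)·∏(1−qᵢ) over the active causes.
Enumerate the 4 (burglary, earthquake) configurations and weight by the priors:
  P(alarm) = 0.03*0.96*0.71 + 0.5441*0.96*0.29 + 0.806*0.04*0.71 + 0.90882*0.04*0.29
        = 0.020448 + 0.151477 + 0.022890 + 0.010542 = 0.205357
The terms with earthquake present sum to 0.162019, so
  P(earthquake | alarm) = 0.162019 / 0.205357 ≈ 0.789

Now also conditioning on burglary=true:
By total probability over both values of earthquake:
  P(alarm | burglary) = 0.806*0.71 + 0.90882*0.29
        = 0.572260 + 0.263558 = 0.835818
Configurations with earthquake contribute 0.263558, so
  P(earthquake | alarm, burglary) = 0.263558 / 0.835818 ≈ 0.315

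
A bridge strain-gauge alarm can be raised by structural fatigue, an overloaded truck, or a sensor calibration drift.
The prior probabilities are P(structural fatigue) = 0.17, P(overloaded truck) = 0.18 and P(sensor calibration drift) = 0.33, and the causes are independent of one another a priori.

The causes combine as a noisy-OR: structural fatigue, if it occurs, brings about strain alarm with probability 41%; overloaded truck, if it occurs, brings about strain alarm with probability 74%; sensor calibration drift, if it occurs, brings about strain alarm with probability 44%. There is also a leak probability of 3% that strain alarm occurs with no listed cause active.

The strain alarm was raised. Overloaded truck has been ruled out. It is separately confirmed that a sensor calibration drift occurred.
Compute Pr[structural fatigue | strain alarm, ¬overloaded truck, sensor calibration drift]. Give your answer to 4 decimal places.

Under noisy-OR, P(strain alarm | causes) = 1 − (1−0.03)·∏(1−qᵢ) over the active causes.
P(strain alarm | ¬overloaded truck, sensor calibration drift) = 0.4568*0.83 + 0.679512*0.17 = 0.379144 + 0.115517 = 0.494661
The structural fatigue-present share is 0.679512*0.17 = 0.115517.
P(structural fatigue | strain alarm, ¬overloaded truck, sensor calibration drift) = 0.115517 / 0.494661 ≈ 0.2335

Pr[structural fatigue | strain alarm, ¬overloaded truck, sensor calibration drift] ≈ 0.2335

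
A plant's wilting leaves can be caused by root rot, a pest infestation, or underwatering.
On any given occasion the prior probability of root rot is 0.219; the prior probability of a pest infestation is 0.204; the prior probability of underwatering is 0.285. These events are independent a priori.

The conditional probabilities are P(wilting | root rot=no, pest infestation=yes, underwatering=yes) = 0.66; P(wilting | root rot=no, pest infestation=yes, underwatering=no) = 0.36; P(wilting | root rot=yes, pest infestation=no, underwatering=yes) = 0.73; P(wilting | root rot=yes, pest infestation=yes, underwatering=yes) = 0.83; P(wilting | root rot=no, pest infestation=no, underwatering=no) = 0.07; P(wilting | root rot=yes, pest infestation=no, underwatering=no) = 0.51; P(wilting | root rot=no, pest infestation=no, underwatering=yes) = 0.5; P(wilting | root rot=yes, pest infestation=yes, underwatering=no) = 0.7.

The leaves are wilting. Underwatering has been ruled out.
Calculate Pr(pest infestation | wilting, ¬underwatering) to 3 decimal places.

P(wilting | ¬underwatering) = 0.07*0.781*0.796 + 0.36*0.781*0.204 + 0.51*0.219*0.796 + 0.7*0.219*0.204 = 0.043517 + 0.057357 + 0.088905 + 0.031273 = 0.221052
Restricting to configurations with pest infestation present: 0.057357 + 0.031273 = 0.088630.
P(pest infestation | wilting, ¬underwatering) = 0.088630 / 0.221052 ≈ 0.401

Pr(pest infestation | wilting, ¬underwatering) ≈ 0.401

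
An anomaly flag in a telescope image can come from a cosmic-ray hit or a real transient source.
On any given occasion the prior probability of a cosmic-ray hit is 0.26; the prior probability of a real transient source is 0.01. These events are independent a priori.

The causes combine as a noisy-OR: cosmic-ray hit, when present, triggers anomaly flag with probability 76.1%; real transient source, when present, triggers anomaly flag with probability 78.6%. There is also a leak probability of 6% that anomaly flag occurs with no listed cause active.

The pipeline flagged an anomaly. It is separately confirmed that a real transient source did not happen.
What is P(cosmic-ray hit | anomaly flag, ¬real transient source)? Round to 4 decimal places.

P(cosmic-ray hit | anomaly flag, ¬real transient source) ≈ 0.8195

Under noisy-OR, P(anomaly flag | causes) = 1 − (1−0.06)·∏(1−qᵢ) over the active causes.
By total probability over both values of cosmic-ray hit:
  P(anomaly flag | ¬real transient source) = 0.06*0.74 + 0.77534*0.26
        = 0.044400 + 0.201588 = 0.245988
Configurations with cosmic-ray hit contribute 0.201588, so
  P(cosmic-ray hit | anomaly flag, ¬real transient source) = 0.201588 / 0.245988 ≈ 0.8195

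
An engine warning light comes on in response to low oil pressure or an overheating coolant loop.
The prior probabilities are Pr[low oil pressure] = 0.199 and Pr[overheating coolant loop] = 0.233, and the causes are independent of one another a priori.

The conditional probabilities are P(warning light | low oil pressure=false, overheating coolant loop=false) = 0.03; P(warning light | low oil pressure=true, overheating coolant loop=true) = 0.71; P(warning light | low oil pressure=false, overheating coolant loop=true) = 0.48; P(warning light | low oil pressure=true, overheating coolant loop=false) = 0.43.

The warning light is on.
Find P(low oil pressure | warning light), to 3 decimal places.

Numerator (weight on configurations with low oil pressure): 0.065632 + 0.032921 = 0.098553
Denominator P(warning light): 0.03·0.801·0.767 + 0.48·0.801·0.233 + 0.43·0.199·0.767 + 0.71·0.199·0.233 = 0.206568
P(low oil pressure | warning light) = 0.098553/0.206568 ≈ 0.477

P(low oil pressure | warning light) ≈ 0.477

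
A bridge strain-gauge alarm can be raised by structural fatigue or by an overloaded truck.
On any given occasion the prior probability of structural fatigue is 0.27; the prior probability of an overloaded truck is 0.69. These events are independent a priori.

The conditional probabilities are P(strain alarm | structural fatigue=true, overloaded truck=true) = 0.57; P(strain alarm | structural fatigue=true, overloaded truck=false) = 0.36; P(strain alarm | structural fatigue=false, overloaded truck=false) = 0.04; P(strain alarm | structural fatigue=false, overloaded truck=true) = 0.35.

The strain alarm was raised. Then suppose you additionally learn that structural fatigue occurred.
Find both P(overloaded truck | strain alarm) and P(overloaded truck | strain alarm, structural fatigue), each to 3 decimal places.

Weight on overloaded truck=true, given the evidence: 0.176295 + 0.106191 = 0.282486
The normalizing constant is 0.04*0.73*0.31 + 0.35*0.73*0.69 + 0.36*0.27*0.31 + 0.57*0.27*0.69 = 0.321670
P(overloaded truck | strain alarm) = 0.282486/0.321670 ≈ 0.878

Now also conditioning on structural fatigue=true:
P(strain alarm | structural fatigue) = 0.36*0.31 + 0.57*0.69 = 0.111600 + 0.393300 = 0.504900
The overloaded truck-present share is 0.57*0.69 = 0.393300.
P(overloaded truck | strain alarm, structural fatigue) = 0.393300 / 0.504900 ≈ 0.779

P(overloaded truck | strain alarm) ≈ 0.878; P(overloaded truck | strain alarm, structural fatigue) ≈ 0.779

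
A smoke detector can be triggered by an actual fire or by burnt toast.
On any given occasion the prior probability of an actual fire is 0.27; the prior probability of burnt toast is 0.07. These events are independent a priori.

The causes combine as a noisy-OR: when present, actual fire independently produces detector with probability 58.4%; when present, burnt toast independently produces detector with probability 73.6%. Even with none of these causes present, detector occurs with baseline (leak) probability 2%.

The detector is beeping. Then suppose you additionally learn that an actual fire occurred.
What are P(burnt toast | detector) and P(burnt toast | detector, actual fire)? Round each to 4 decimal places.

P(burnt toast | detector) ≈ 0.2522; P(burnt toast | detector, actual fire) ≈ 0.1018

Under noisy-OR, P(detector | causes) = 1 − (1−0.02)·∏(1−qᵢ) over the active causes.
P(detector) = 0.02·0.73·0.93 + 0.74128·0.73·0.07 + 0.59232·0.27·0.93 + 0.892372·0.27·0.07 = 0.013578 + 0.037879 + 0.148732 + 0.016866 = 0.217055
Of this, 0.054745 comes from 0.037879 + 0.016866 (the burnt toast=true cases).
So P(burnt toast | detector) = 0.054745/0.217055 ≈ 0.2522.

With the extra evidence:
By total probability over both values of burnt toast:
  P(detector | actual fire) = 0.59232·0.93 + 0.892372·0.07
        = 0.550858 + 0.062466 = 0.613324
Configurations with burnt toast contribute 0.062466, so
  P(burnt toast | detector, actual fire) = 0.062466 / 0.613324 ≈ 0.1018
— actual fire explains away the evidence for burnt toast.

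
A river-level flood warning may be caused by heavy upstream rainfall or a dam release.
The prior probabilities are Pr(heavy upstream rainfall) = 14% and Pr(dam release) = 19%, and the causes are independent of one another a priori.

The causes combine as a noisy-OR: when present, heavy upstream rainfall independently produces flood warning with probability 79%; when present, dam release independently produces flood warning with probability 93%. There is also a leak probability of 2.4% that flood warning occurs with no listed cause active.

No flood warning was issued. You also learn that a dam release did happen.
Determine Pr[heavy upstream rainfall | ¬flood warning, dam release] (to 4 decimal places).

Pr[heavy upstream rainfall | ¬flood warning, dam release] ≈ 0.0331

Under noisy-OR, P(flood warning | causes) = 1 − (1−0.024)·∏(1−qᵢ) over the active causes.
Numerator (weight on configurations with heavy upstream rainfall): 0.014347*0.14 = 0.002009
Denominator P(¬flood warning | dam release): 0.06832*0.86 + 0.014347*0.14 = 0.060764
P(heavy upstream rainfall | ¬flood warning, dam release) = 0.002009/0.060764 ≈ 0.0331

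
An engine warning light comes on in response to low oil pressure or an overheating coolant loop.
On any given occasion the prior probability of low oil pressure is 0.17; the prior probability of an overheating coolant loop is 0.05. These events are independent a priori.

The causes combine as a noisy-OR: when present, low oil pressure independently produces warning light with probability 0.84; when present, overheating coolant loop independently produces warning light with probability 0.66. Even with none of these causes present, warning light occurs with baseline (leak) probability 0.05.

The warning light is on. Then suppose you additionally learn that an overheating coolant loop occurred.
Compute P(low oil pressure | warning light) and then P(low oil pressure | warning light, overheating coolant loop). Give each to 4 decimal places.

P(low oil pressure | warning light) ≈ 0.6823; P(low oil pressure | warning light, overheating coolant loop) ≈ 0.2229

Under noisy-OR, P(warning light | causes) = 1 − (1−0.05)·∏(1−qᵢ) over the active causes.
Sum P(warning light|·) weighted by the priors over the 4 (low oil pressure, overheating coolant loop) configurations:
  P(warning light) = 0.05·0.83·0.95 + 0.677·0.83·0.05 + 0.848·0.17·0.95 + 0.94832·0.17·0.05
        = 0.039425 + 0.028096 + 0.136952 + 0.008061 = 0.212534
The terms with low oil pressure present sum to 0.145013, so
  P(low oil pressure | warning light) = 0.145013 / 0.212534 ≈ 0.6823

Now condition on the additional information:
By total probability over both values of low oil pressure:
  P(warning light | overheating coolant loop) = 0.677×0.83 + 0.94832×0.17
        = 0.561910 + 0.161214 = 0.723124
The terms with low oil pressure present sum to 0.161214, so
  P(low oil pressure | warning light, overheating coolant loop) = 0.161214 / 0.723124 ≈ 0.2229
— overheating coolant loop explains away the evidence for low oil pressure.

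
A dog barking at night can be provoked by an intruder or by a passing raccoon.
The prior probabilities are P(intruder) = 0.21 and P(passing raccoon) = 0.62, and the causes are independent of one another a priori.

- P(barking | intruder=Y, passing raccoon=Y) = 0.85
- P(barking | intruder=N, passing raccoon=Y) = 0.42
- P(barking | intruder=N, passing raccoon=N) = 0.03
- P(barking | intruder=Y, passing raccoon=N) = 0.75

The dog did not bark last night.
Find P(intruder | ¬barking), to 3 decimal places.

P(¬barking) = 0.97*0.79*0.38 + 0.58*0.79*0.62 + 0.25*0.21*0.38 + 0.15*0.21*0.62 = 0.291194 + 0.284084 + 0.019950 + 0.019530 = 0.614758
Restricting to configurations with intruder present: 0.019950 + 0.019530 = 0.039480.
So P(intruder | ¬barking) = 0.039480/0.614758 ≈ 0.064.

P(intruder | ¬barking) ≈ 0.064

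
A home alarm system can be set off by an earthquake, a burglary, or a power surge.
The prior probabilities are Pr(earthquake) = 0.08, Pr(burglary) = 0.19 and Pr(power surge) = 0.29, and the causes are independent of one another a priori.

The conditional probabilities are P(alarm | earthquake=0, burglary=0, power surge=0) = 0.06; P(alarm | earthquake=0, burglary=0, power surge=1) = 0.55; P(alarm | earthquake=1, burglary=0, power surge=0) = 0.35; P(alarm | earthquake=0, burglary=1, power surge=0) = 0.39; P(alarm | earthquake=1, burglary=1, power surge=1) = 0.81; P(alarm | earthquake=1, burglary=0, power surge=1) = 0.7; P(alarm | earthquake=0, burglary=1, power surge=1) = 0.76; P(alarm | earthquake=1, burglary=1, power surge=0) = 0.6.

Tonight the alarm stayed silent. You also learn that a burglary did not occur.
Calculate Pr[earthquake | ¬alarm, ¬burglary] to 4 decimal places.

Weight on earthquake=true, given the evidence: 0.036920 + 0.006960 = 0.043880
Normalizer over all consistent configurations: 0.94·0.92·0.71 + 0.45·0.92·0.29 + 0.65·0.08·0.71 + 0.3·0.08·0.29 = 0.777948
Posterior = 0.043880 / 0.777948 ≈ 0.0564

Pr[earthquake | ¬alarm, ¬burglary] ≈ 0.0564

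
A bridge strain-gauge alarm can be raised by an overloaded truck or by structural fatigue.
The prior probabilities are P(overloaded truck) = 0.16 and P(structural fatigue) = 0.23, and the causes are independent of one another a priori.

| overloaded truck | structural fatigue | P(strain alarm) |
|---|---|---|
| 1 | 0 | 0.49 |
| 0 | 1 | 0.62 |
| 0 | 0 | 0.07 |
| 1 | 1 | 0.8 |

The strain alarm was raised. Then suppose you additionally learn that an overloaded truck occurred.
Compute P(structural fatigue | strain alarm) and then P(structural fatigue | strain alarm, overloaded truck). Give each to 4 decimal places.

P(strain alarm) = 0.07·0.84·0.77 + 0.62·0.84·0.23 + 0.49·0.16·0.77 + 0.8·0.16·0.23 = 0.045276 + 0.119784 + 0.060368 + 0.029440 = 0.254868
Restricting to configurations with structural fatigue present: 0.119784 + 0.029440 = 0.149224.
So P(structural fatigue | strain alarm) = 0.149224/0.254868 ≈ 0.5855.

Now condition on the additional information:
P(strain alarm | overloaded truck) = 0.49×0.77 + 0.8×0.23 = 0.377300 + 0.184000 = 0.561300
Of this, 0.184000 comes from 0.8×0.23 (the structural fatigue=true cases).
P(structural fatigue | strain alarm, overloaded truck) = 0.184000 / 0.561300 ≈ 0.3278
— overloaded truck explains away the evidence for structural fatigue.

P(structural fatigue | strain alarm) ≈ 0.5855; P(structural fatigue | strain alarm, overloaded truck) ≈ 0.3278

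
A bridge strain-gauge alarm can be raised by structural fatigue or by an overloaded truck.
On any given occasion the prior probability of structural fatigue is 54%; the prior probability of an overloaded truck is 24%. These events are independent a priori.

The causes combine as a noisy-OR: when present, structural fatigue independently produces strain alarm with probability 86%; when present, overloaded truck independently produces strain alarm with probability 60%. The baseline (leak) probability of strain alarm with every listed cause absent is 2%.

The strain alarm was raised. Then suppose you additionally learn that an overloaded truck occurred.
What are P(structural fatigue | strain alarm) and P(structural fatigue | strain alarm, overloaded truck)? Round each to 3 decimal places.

P(structural fatigue | strain alarm) ≈ 0.865; P(structural fatigue | strain alarm, overloaded truck) ≈ 0.646

Under noisy-OR, P(strain alarm | causes) = 1 − (1−0.02)·∏(1−qᵢ) over the active causes.
Enumerate the 4 (structural fatigue, overloaded truck) configurations and weight by the priors:
  P(strain alarm) = 0.02*0.46*0.76 + 0.608*0.46*0.24 + 0.8628*0.54*0.76 + 0.94512*0.54*0.24
        = 0.006992 + 0.067123 + 0.354093 + 0.122488 = 0.550696
Keeping only the structural fatigue-present terms gives 0.476581, so
  P(structural fatigue | strain alarm) = 0.476581 / 0.550696 ≈ 0.865

Now also conditioning on overloaded truck=true:
By total probability over both values of structural fatigue:
  P(strain alarm | overloaded truck) = 0.608·0.46 + 0.94512·0.54
        = 0.279680 + 0.510365 = 0.790045
The terms with structural fatigue present sum to 0.510365, so
  P(structural fatigue | strain alarm, overloaded truck) = 0.510365 / 0.790045 ≈ 0.646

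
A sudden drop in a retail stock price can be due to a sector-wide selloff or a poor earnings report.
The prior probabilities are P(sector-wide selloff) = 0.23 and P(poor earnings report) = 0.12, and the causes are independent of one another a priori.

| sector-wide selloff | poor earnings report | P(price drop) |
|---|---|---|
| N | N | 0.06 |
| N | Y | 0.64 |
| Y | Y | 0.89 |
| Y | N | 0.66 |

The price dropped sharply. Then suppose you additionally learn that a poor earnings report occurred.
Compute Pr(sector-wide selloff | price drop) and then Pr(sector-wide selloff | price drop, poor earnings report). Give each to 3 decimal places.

P(price drop) = 0.06×0.77×0.88 + 0.64×0.77×0.12 + 0.66×0.23×0.88 + 0.89×0.23×0.12 = 0.040656 + 0.059136 + 0.133584 + 0.024564 = 0.257940
Restricting to configurations with sector-wide selloff present: 0.133584 + 0.024564 = 0.158148.
Hence the posterior is 0.158148/0.257940 ≈ 0.613.

Now also conditioning on poor earnings report=true:
Weight on sector-wide selloff=true, given the evidence: 0.89*0.23 = 0.204700
Normalizer over all consistent configurations: 0.64*0.77 + 0.89*0.23 = 0.697500
Posterior = 0.204700 / 0.697500 ≈ 0.293
The drop from 0.613 to 0.293 is the explaining-away (discounting) effect.

Pr(sector-wide selloff | price drop) ≈ 0.613; Pr(sector-wide selloff | price drop, poor earnings report) ≈ 0.293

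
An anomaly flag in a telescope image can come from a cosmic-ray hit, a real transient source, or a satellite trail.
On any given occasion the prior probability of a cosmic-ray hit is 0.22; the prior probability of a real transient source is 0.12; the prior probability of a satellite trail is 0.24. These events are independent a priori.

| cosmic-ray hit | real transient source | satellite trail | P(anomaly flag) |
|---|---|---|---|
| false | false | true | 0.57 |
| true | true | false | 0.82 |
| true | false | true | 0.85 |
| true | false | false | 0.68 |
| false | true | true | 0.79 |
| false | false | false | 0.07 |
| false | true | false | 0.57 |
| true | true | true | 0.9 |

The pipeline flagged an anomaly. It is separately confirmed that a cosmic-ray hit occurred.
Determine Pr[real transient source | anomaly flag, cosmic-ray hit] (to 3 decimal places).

P(anomaly flag | cosmic-ray hit) = 0.68*0.88*0.76 + 0.85*0.88*0.24 + 0.82*0.12*0.76 + 0.9*0.12*0.24 = 0.454784 + 0.179520 + 0.074784 + 0.025920 = 0.735008
The real transient source-present share is 0.074784 + 0.025920 = 0.100704.
Hence the posterior is 0.100704/0.735008 ≈ 0.137.

Pr[real transient source | anomaly flag, cosmic-ray hit] ≈ 0.137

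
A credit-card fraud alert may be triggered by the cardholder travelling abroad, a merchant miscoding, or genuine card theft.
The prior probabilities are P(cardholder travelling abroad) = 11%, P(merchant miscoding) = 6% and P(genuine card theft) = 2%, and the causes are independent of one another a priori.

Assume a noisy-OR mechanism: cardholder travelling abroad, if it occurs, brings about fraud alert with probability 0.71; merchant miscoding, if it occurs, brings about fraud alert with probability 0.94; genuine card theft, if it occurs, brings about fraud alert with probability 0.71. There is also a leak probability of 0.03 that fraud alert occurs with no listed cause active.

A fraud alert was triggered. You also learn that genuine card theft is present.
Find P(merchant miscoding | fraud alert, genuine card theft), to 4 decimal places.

Under noisy-OR, P(fraud alert | causes) = 1 − (1−0.03)·∏(1−qᵢ) over the active causes.
P(fraud alert | genuine card theft) = 0.7187×0.89×0.94 + 0.983122×0.89×0.06 + 0.918423×0.11×0.94 + 0.995105×0.11×0.06 = 0.601264 + 0.052499 + 0.094965 + 0.006568 = 0.755296
Restricting to configurations with merchant miscoding present: 0.052499 + 0.006568 = 0.059067.
So P(merchant miscoding | fraud alert, genuine card theft) = 0.059067/0.755296 ≈ 0.0782.

P(merchant miscoding | fraud alert, genuine card theft) ≈ 0.0782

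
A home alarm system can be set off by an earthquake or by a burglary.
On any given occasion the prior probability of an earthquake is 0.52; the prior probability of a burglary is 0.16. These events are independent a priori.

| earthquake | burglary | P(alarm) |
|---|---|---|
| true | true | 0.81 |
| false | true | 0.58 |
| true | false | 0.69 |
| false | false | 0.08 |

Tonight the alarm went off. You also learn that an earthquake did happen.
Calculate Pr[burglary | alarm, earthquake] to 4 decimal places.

Enumerate both values of burglary and weight by the priors:
  P(alarm | earthquake) = 0.69×0.84 + 0.81×0.16
        = 0.579600 + 0.129600 = 0.709200
The terms with burglary present sum to 0.129600, so
  P(burglary | alarm, earthquake) = 0.129600 / 0.709200 ≈ 0.1827

Pr[burglary | alarm, earthquake] ≈ 0.1827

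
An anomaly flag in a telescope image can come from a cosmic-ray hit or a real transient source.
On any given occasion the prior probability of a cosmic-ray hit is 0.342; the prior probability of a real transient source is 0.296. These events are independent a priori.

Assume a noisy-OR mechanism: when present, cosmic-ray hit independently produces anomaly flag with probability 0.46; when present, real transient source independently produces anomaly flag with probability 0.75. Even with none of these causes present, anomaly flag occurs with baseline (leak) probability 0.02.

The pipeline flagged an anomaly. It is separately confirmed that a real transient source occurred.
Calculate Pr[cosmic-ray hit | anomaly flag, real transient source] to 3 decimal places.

Pr[cosmic-ray hit | anomaly flag, real transient source] ≈ 0.374

Under noisy-OR, P(anomaly flag | causes) = 1 − (1−0.02)·∏(1−qᵢ) over the active causes.
P(anomaly flag | real transient source) = 0.755×0.658 + 0.8677×0.342 = 0.496790 + 0.296753 = 0.793543
Restricting to configurations with cosmic-ray hit present: 0.8677×0.342 = 0.296753.
P(cosmic-ray hit | anomaly flag, real transient source) = 0.296753 / 0.793543 ≈ 0.374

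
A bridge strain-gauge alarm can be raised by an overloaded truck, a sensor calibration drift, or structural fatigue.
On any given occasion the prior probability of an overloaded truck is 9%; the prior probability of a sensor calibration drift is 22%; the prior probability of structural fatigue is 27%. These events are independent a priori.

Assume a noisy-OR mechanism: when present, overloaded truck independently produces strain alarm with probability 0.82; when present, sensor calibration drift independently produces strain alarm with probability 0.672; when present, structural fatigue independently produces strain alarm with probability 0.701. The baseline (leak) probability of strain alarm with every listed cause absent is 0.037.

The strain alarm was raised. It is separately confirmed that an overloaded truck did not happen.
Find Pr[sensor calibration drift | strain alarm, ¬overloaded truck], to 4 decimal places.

Pr[sensor calibration drift | strain alarm, ¬overloaded truck] ≈ 0.4890

Under noisy-OR, P(strain alarm | causes) = 1 − (1−0.037)·∏(1−qᵢ) over the active causes.
Numerator (weight on configurations with sensor calibration drift): 0.109872 + 0.053790 = 0.163662
The normalizing constant is 0.037·0.78·0.73 + 0.712063·0.78·0.27 + 0.684136·0.22·0.73 + 0.905557·0.22·0.27 = 0.334690
Posterior = 0.163662 / 0.334690 ≈ 0.4890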